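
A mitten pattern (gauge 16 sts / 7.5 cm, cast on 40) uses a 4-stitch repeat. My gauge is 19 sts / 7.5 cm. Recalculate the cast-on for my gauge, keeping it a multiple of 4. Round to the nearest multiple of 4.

40 × 19 / 16 = 47.50.
Nearest multiple of 4: 48.

CO 48 sts.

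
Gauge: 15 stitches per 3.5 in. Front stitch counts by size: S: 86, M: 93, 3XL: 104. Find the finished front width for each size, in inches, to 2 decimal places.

15/3.5 = 4.286 sts per in.
S: 86 / 4.286 = 20.067 → 20.07 in.
M: 93 / 4.286 = 21.700 → 21.70 in.
3XL: 104 / 4.286 = 24.267 → 24.27 in.

S 20.07 inches; M 21.70 inches; 3XL 24.27 inches.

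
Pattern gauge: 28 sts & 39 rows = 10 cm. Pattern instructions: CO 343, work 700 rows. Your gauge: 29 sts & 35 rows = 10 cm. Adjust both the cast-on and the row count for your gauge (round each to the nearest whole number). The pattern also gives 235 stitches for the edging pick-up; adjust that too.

Cast on 355 stitches; work 628 rows; edging pick-up 243 stitches.

Stitches: 343 × 29/28 = 355.25 → 355.
Rows: 700 × 35/39 = 628.21 → 628.
edging pick-up: 235 × 29/28 = 243.39 → 243.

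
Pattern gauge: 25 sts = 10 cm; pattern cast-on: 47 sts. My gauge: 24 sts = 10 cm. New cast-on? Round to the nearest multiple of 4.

44 stitches.

Scale factor = 24 / 25 = 0.960.
47 × 24 / 25 = 45.12 sts.
→ 44 sts.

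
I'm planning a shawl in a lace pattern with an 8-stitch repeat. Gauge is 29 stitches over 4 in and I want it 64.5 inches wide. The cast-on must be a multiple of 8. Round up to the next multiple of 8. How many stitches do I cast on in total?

29 / 4 = 7.25 sts per inch.
64.5 × 7.25 = 467.62 sts.
Next multiple of 8: 472.

Cast on 472 stitches.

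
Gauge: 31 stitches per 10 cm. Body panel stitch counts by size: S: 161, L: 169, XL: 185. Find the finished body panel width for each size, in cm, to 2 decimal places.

31/10 = 3.1 sts per cm.
S: 161 / 3.1 = 51.935 → 51.94 cm.
L: 169 / 3.1 = 54.516 → 54.52 cm.
XL: 185 / 3.1 = 59.677 → 59.68 cm.

S 51.94 cm; L 54.52 cm; XL 59.68 cm.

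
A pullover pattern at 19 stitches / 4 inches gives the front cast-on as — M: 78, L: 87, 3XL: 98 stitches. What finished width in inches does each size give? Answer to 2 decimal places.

M 16.42 inches; L 18.32 inches; 3XL 20.63 inches.

19/4 = 4.75 sts per in.
M: 78 / 4.75 = 16.421 → 16.42 in.
L: 87 / 4.75 = 18.316 → 18.32 in.
3XL: 98 / 4.75 = 20.632 → 20.63 in.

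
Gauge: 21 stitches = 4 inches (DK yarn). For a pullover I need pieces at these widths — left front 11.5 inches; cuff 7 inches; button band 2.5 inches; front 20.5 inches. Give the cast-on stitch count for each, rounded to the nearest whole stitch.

left front 60; cuff 37; button band 13; front 108.

Rate = 21/4 = 5.25 sts per in.
left front: 11.5 × 5.25 = 60.38 → 60.
cuff: 7 × 5.25 = 36.75 → 37.
button band: 2.5 × 5.25 = 13.12 → 13.
front: 20.5 × 5.25 = 107.62 → 108.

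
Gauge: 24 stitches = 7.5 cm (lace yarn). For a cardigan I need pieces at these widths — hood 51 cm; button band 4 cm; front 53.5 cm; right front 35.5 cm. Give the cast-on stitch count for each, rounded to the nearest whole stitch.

Rate = 24/7.5 = 3.2 sts per cm.
hood: 51 × 3.2 = 163.20 → 163.
button band: 4 × 3.2 = 12.80 → 13.
front: 53.5 × 3.2 = 171.20 → 171.
right front: 35.5 × 3.2 = 113.60 → 114.

hood 163; button band 13; front 171; right front 114.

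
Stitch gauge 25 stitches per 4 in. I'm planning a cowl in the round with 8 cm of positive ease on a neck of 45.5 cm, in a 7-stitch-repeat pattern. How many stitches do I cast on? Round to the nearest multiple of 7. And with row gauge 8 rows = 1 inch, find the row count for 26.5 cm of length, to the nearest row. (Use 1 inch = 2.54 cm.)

Finished = 45.5 + 8 = 53.5 cm.
53.5 cm × 1/2.54 = 21.06 inches.
25/4 = 6.25 sts per in; 21.06 × 6.25 = 131.64 sts.
Nearest multiple of 7 → 133.
26.5 cm = 10.43 inches; × 8 = 83.46 → 83 rows.

Cast on 133 stitches; work 83 rows.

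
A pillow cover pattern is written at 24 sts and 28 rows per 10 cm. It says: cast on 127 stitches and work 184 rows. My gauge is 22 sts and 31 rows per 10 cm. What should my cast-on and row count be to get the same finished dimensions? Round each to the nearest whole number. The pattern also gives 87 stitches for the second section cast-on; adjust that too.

Cast on 116 stitches; work 204 rows; second section cast-on 80 stitches.

Stitches: 127 × 22/24 = 116.42 → 116.
Rows: 184 × 31/28 = 203.71 → 204.
second section cast-on: 87 × 22/24 = 79.75 → 80.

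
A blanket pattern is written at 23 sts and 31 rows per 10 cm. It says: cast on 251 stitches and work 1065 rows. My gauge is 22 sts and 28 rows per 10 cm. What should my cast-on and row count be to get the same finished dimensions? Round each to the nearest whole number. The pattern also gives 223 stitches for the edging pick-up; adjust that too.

Stitches: 251 × 22/23 = 240.09 → 240.
Rows: 1065 × 28/31 = 961.94 → 962.
edging pick-up: 223 × 22/23 = 213.30 → 213.

Cast on 240 stitches; work 962 rows; edging pick-up 213 stitches.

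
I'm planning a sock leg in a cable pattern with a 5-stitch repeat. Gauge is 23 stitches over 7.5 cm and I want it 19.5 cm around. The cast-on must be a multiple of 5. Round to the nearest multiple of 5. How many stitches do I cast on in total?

Cast on 60 stitches.

23 / 7.5 = 3.067 sts per cm.
19.5 × 3.067 = 59.80 sts.
Nearest multiple of 5: 60.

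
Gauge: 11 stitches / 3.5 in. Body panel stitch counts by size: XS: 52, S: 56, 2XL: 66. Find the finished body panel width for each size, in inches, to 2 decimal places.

XS 16.55 inches; S 17.82 inches; 2XL 21.00 inches.

11/3.5 = 3.143 sts per in.
XS: 52 / 3.143 = 16.545 → 16.55 in.
S: 56 / 3.143 = 17.818 → 17.82 in.
2XL: 66 / 3.143 = 21.000 → 21.00 in.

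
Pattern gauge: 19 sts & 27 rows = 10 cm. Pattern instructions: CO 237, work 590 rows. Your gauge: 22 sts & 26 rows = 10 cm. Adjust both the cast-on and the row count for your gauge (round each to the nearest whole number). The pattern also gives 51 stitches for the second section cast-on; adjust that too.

Cast on 274 stitches; work 568 rows; second section cast-on 59 stitches.

Stitches: 237 × 22/19 = 274.42 → 274.
Rows: 590 × 26/27 = 568.15 → 568.
second section cast-on: 51 × 22/19 = 59.05 → 59.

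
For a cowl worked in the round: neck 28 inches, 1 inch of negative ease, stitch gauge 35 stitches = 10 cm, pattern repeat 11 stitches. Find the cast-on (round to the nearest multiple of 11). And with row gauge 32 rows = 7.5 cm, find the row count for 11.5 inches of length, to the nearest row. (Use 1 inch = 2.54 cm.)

Cast on 242 stitches; work 125 rows.

Finished = 28 − 1 = 27 inches.
27 inches × 2.54 = 68.58 cm.
35/10 = 3.5 sts per cm; 68.58 × 3.5 = 240.03 sts.
Nearest multiple of 11 → 242.
11.5 inches = 29.21 cm; × 4.267 = 124.63 → 125 rows.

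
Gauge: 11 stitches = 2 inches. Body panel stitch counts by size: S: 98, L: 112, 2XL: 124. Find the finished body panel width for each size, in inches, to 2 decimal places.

S 17.82 inches; L 20.36 inches; 2XL 22.55 inches.

11/2 = 5.5 sts per in.
S: 98 / 5.5 = 17.818 → 17.82 in.
L: 112 / 5.5 = 20.364 → 20.36 in.
2XL: 124 / 5.5 = 22.545 → 22.55 in.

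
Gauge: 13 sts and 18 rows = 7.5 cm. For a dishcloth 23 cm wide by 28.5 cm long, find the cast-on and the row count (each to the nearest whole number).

Stitch gauge = 13/7.5 = 1.733 sts/cm; 23 × 1.733 = 39.87 → 40 sts.
Row gauge = 18/7.5 = 2.4 rows/cm; 28.5 × 2.4 = 68.40 → 68 rows.

Cast on 40 stitches and work 68 rows.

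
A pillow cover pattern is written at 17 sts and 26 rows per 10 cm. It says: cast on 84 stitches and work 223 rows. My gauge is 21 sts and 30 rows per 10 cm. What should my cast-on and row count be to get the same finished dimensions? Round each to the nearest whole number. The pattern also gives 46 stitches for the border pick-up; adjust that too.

Cast on 104 stitches; work 257 rows; border pick-up 57 stitches.

Stitches: 84 × 21/17 = 103.76 → 104.
Rows: 223 × 30/26 = 257.31 → 257.
border pick-up: 46 × 21/17 = 56.82 → 57.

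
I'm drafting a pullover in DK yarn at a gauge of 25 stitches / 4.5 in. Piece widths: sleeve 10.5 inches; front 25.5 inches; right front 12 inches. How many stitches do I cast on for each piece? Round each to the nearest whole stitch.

sleeve 58; front 142; right front 67.

Rate = 25/4.5 = 5.556 sts per in.
sleeve: 10.5 × 5.556 = 58.33 → 58.
front: 25.5 × 5.556 = 141.67 → 142.
right front: 12 × 5.556 = 66.67 → 67.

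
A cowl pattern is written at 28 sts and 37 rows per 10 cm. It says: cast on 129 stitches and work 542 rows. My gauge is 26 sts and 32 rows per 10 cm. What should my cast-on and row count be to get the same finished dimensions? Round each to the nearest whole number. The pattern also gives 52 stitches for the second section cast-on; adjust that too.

Stitches: 129 × 26/28 = 119.79 → 120.
Rows: 542 × 32/37 = 468.76 → 469.
second section cast-on: 52 × 26/28 = 48.29 → 48.

Cast on 120 stitches; work 469 rows; second section cast-on 48 stitches.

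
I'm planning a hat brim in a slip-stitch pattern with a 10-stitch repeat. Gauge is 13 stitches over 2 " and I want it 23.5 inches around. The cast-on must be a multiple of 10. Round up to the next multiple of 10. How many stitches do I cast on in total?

160 stitches.

13 / 2 = 6.5 sts per inch.
23.5 × 6.5 = 152.75 sts.
Next multiple of 10: 160.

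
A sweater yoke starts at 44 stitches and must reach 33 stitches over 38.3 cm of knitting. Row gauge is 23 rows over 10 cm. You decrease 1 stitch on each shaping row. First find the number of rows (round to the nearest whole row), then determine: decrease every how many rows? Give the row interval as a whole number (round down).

Rows = 38.3 × 2.3 = 88.1 → 88 rows.
Stitches to remove: 11 → 11 shaping rows (at 1 st each).
88 / 11 = 8.00 → every 8 rows.

Decrease every 8th row.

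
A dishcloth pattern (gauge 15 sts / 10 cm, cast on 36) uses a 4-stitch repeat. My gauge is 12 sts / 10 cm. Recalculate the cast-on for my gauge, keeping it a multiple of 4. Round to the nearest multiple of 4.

36 × 12 / 15 = 28.80.
Nearest multiple of 4: 28.

CO 28 sts.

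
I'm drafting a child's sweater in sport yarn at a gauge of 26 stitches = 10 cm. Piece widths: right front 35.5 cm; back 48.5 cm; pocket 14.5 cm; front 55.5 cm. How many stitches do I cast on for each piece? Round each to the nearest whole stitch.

Rate = 26/10 = 2.6 sts per cm.
right front: 35.5 × 2.6 = 92.30 → 92.
back: 48.5 × 2.6 = 126.10 → 126.
pocket: 14.5 × 2.6 = 37.70 → 38.
front: 55.5 × 2.6 = 144.30 → 144.

right front 92; back 126; pocket 38; front 144.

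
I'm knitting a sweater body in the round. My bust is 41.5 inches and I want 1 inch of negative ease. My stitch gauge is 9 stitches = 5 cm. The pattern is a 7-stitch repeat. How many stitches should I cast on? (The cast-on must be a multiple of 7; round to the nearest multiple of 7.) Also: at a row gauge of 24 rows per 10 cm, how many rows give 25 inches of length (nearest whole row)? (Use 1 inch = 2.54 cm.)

Cast on 182 stitches; work 152 rows.

Finished = 41.5 − 1 = 40.5 inches.
40.5 inches × 2.54 = 102.87 cm.
9/5 = 1.8 sts per cm; 102.87 × 1.8 = 185.17 sts.
Nearest multiple of 7 → 182.
25 inches = 63.50 cm; × 2.4 = 152.40 → 152 rows.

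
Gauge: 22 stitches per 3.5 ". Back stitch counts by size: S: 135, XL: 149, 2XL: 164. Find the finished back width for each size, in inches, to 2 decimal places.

22/3.5 = 6.286 sts per in.
S: 135 / 6.286 = 21.477 → 21.48 in.
XL: 149 / 6.286 = 23.705 → 23.70 in.
2XL: 164 / 6.286 = 26.091 → 26.09 in.

S 21.48 inches; XL 23.70 inches; 2XL 26.09 inches.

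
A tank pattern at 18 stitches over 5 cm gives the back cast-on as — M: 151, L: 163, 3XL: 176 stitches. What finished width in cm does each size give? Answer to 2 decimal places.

M 41.94 cm; L 45.28 cm; 3XL 48.89 cm.

18/5 = 3.6 sts per cm.
M: 151 / 3.6 = 41.944 → 41.94 cm.
L: 163 / 3.6 = 45.278 → 45.28 cm.
3XL: 176 / 3.6 = 48.889 → 48.89 cm.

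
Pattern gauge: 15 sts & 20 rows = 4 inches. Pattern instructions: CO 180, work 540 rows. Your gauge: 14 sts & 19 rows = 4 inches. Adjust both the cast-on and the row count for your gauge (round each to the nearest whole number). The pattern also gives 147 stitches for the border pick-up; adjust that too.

Cast on 168 stitches; work 513 rows; border pick-up 137 stitches.

Stitches: 180 × 14/15 = 168.00 → 168.
Rows: 540 × 19/20 = 513.00 → 513.
border pick-up: 147 × 14/15 = 137.20 → 137.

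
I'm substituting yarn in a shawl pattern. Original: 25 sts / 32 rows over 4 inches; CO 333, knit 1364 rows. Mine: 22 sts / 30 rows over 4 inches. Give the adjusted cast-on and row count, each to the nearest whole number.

Cast on 293 stitches; work 1279 rows.

Stitches: 333 × 22/25 = 293.04 → 293.
Rows: 1364 × 30/32 = 1278.75 → 1279.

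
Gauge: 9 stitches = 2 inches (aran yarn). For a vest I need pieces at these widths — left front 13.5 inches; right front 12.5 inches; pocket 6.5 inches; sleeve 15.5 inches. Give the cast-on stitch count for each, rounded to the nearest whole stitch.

Rate = 9/2 = 4.5 sts per in.
left front: 13.5 × 4.5 = 60.75 → 61.
right front: 12.5 × 4.5 = 56.25 → 56.
pocket: 6.5 × 4.5 = 29.25 → 29.
sleeve: 15.5 × 4.5 = 69.75 → 70.

left front 61; right front 56; pocket 29; sleeve 70.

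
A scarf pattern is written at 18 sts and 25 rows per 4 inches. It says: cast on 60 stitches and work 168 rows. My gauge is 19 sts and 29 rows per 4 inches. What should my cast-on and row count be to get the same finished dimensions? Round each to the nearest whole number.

Cast on 63 stitches; work 195 rows.

Stitches: 60 × 19/18 = 63.33 → 63.
Rows: 168 × 29/25 = 194.88 → 195.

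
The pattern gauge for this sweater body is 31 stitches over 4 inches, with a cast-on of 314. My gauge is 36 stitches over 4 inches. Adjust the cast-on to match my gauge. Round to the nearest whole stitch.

Scale factor = 36 / 31 = 1.161.
314 × 36 / 31 = 364.65 sts.
→ 365 sts.

Cast on 365 stitches.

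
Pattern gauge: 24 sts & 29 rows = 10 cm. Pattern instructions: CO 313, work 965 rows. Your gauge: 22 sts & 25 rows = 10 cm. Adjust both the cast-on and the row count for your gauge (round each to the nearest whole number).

Cast on 287 stitches; work 832 rows.

Stitches: 313 × 22/24 = 286.92 → 287.
Rows: 965 × 25/29 = 831.90 → 832.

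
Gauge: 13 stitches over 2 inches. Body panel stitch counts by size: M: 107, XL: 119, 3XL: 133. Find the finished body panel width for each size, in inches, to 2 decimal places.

M 16.46 inches; XL 18.31 inches; 3XL 20.46 inches.

13/2 = 6.5 sts per in.
M: 107 / 6.5 = 16.462 → 16.46 in.
XL: 119 / 6.5 = 18.308 → 18.31 in.
3XL: 133 / 6.5 = 20.462 → 20.46 in.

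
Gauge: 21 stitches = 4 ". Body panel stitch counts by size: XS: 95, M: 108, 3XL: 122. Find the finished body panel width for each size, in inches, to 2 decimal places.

21/4 = 5.25 sts per in.
XS: 95 / 5.25 = 18.095 → 18.10 in.
M: 108 / 5.25 = 20.571 → 20.57 in.
3XL: 122 / 5.25 = 23.238 → 23.24 in.

XS 18.10 inches; M 20.57 inches; 3XL 23.24 inches.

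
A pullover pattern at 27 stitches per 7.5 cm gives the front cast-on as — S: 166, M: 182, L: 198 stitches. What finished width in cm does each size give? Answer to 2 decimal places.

S 46.11 cm; M 50.56 cm; L 55.00 cm.

27/7.5 = 3.6 sts per cm.
S: 166 / 3.6 = 46.111 → 46.11 cm.
M: 182 / 3.6 = 50.556 → 50.56 cm.
L: 198 / 3.6 = 55.000 → 55.00 cm.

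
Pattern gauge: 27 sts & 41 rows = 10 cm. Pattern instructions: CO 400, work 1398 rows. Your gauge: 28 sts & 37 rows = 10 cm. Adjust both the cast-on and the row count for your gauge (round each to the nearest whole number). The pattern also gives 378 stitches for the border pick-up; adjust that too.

Cast on 415 stitches; work 1262 rows; border pick-up 392 stitches.

Stitches: 400 × 28/27 = 414.81 → 415.
Rows: 1398 × 37/41 = 1261.61 → 1262.
border pick-up: 378 × 28/27 = 392.00 → 392.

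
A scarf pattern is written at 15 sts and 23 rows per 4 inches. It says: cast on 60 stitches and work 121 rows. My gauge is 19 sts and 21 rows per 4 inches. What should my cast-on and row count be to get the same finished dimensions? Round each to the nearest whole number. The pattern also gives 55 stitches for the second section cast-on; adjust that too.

Stitches: 60 × 19/15 = 76.00 → 76.
Rows: 121 × 21/23 = 110.48 → 110.
second section cast-on: 55 × 19/15 = 69.67 → 70.

Cast on 76 stitches; work 110 rows; second section cast-on 70 stitches.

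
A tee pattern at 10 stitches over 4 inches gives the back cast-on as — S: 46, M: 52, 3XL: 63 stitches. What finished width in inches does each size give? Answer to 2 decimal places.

10/4 = 2.5 sts per in.
S: 46 / 2.5 = 18.400 → 18.40 in.
M: 52 / 2.5 = 20.800 → 20.80 in.
3XL: 63 / 2.5 = 25.200 → 25.20 in.

S 18.40 inches; M 20.80 inches; 3XL 25.20 inches.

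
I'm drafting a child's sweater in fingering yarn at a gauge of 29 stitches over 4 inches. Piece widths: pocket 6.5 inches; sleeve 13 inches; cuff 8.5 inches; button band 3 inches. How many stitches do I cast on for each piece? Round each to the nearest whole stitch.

Rate = 29/4 = 7.25 sts per in.
pocket: 6.5 × 7.25 = 47.12 → 47.
sleeve: 13 × 7.25 = 94.25 → 94.
cuff: 8.5 × 7.25 = 61.62 → 62.
button band: 3 × 7.25 = 21.75 → 22.

pocket 47; sleeve 94; cuff 62; button band 22.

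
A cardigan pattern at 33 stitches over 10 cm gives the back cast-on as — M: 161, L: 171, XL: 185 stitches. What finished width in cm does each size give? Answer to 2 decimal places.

M 48.79 cm; L 51.82 cm; XL 56.06 cm.

33/10 = 3.3 sts per cm.
M: 161 / 3.3 = 48.788 → 48.79 cm.
L: 171 / 3.3 = 51.818 → 51.82 cm.
XL: 185 / 3.3 = 56.061 → 56.06 cm.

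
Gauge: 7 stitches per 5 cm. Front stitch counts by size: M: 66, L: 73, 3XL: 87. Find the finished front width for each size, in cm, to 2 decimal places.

7/5 = 1.4 sts per cm.
M: 66 / 1.4 = 47.143 → 47.14 cm.
L: 73 / 1.4 = 52.143 → 52.14 cm.
3XL: 87 / 1.4 = 62.143 → 62.14 cm.

M 47.14 cm; L 52.14 cm; 3XL 62.14 cm.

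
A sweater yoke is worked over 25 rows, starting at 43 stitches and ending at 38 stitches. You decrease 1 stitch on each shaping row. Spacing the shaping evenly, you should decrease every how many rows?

Stitches to remove: |38 − 43| = 5.
Shaping rows needed: 5 / 1 = 5.
25 rows / 5 = every 5 rows.

Decrease every 5th row.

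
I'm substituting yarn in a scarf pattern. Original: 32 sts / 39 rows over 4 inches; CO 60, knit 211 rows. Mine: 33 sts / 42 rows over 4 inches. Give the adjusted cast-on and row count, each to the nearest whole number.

Cast on 62 stitches; work 227 rows.

Stitches: 60 × 33/32 = 61.88 → 62.
Rows: 211 × 42/39 = 227.23 → 227.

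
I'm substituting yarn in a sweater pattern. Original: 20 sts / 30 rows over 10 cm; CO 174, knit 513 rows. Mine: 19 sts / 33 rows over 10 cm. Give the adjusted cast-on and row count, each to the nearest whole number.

Stitches: 174 × 19/20 = 165.30 → 165.
Rows: 513 × 33/30 = 564.30 → 564.

Cast on 165 stitches; work 564 rows.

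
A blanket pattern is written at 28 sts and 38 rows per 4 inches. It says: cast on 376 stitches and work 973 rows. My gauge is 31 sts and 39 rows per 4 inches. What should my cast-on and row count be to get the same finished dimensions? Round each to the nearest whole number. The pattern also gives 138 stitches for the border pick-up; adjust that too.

Stitches: 376 × 31/28 = 416.29 → 416.
Rows: 973 × 39/38 = 998.61 → 999.
border pick-up: 138 × 31/28 = 152.79 → 153.

Cast on 416 stitches; work 999 rows; border pick-up 153 stitches.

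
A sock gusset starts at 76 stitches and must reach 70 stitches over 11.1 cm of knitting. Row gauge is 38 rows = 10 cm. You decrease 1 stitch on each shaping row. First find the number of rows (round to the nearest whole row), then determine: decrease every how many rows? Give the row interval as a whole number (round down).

Decrease every 7th row.

Rows = 11.1 × 3.8 = 42.2 → 42 rows.
Stitches to remove: 6 → 6 shaping rows (at 1 st each).
42 / 6 = 7.00 → every 7 rows.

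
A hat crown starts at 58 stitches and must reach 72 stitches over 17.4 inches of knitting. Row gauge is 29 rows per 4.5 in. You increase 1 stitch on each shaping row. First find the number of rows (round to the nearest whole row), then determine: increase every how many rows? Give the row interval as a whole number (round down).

Rows = 17.4 × 6.444 = 112.1 → 112 rows.
Stitches to add: 14 → 14 shaping rows (at 1 st each).
112 / 14 = 8.00 → every 8 rows.

Increase every 8th row.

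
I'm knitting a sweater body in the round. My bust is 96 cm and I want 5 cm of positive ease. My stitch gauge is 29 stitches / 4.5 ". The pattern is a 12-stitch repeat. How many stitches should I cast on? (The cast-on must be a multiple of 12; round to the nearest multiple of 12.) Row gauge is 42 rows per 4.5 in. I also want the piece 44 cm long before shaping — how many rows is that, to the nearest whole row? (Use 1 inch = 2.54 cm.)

Finished = 96 + 5 = 101 cm.
101 cm × 1/2.54 = 39.76 inches.
29/4.5 = 6.444 sts per in; 39.76 × 6.444 = 256.26 sts.
Nearest multiple of 12 → 252.
44 cm = 17.32 inches; × 9.333 = 161.68 → 162 rows.

Cast on 252 stitches; work 162 rows.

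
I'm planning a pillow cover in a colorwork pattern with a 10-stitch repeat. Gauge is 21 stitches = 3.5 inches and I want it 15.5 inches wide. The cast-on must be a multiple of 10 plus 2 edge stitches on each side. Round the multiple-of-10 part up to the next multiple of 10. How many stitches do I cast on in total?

21 / 3.5 = 6 sts per inch.
15.5 × 6 = 93.00 sts.
Less 4 edge sts → 89.00 for the repeat.
Next multiple of 10: 90.
Add back 4 edge sts → 94.

94 stitches.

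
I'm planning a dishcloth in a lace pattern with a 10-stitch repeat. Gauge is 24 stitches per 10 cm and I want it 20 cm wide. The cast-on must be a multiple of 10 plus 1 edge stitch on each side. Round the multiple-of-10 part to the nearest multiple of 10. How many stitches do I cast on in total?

24 / 10 = 2.4 sts per cm.
20 × 2.4 = 48.00 sts.
Less 2 edge sts → 46.00 for the repeat.
Nearest multiple of 10: 50.
Add back 2 edge sts → 52.

Cast on 52 stitches.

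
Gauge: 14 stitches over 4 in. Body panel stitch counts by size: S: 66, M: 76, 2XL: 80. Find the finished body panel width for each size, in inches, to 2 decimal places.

14/4 = 3.5 sts per in.
S: 66 / 3.5 = 18.857 → 18.86 in.
M: 76 / 3.5 = 21.714 → 21.71 in.
2XL: 80 / 3.5 = 22.857 → 22.86 in.

S 18.86 inches; M 21.71 inches; 2XL 22.86 inches.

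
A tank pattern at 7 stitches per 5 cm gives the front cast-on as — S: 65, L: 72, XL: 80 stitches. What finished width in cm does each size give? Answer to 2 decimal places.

S 46.43 cm; L 51.43 cm; XL 57.14 cm.

7/5 = 1.4 sts per cm.
S: 65 / 1.4 = 46.429 → 46.43 cm.
L: 72 / 1.4 = 51.429 → 51.43 cm.
XL: 80 / 1.4 = 57.143 → 57.14 cm.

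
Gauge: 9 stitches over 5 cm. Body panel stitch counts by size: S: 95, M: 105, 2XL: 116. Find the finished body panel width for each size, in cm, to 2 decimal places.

S 52.78 cm; M 58.33 cm; 2XL 64.44 cm.

9/5 = 1.8 sts per cm.
S: 95 / 1.8 = 52.778 → 52.78 cm.
M: 105 / 1.8 = 58.333 → 58.33 cm.
2XL: 116 / 1.8 = 64.444 → 64.44 cm.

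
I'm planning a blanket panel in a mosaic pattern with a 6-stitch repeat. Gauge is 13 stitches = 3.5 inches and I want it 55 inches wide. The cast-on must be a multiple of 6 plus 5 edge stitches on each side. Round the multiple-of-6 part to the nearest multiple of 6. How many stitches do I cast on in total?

13 / 3.5 = 3.714 sts per inch.
55 × 3.714 = 204.29 sts.
Less 10 edge sts → 194.29 for the repeat.
Nearest multiple of 6: 192.
Add back 10 edge sts → 202.

Cast on 202 stitches.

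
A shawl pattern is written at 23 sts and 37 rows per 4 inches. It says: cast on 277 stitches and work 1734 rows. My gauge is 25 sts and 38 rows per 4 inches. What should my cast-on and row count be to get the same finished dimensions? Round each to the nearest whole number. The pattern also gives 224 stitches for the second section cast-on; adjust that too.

Stitches: 277 × 25/23 = 301.09 → 301.
Rows: 1734 × 38/37 = 1780.86 → 1781.
second section cast-on: 224 × 25/23 = 243.48 → 243.

Cast on 301 stitches; work 1781 rows; second section cast-on 243 stitches.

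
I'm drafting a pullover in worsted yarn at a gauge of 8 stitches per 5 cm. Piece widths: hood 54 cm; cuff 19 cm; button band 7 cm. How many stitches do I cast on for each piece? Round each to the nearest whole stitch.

Rate = 8/5 = 1.6 sts per cm.
hood: 54 × 1.6 = 86.40 → 86.
cuff: 19 × 1.6 = 30.40 → 30.
button band: 7 × 1.6 = 11.20 → 11.

hood 86; cuff 30; button band 11.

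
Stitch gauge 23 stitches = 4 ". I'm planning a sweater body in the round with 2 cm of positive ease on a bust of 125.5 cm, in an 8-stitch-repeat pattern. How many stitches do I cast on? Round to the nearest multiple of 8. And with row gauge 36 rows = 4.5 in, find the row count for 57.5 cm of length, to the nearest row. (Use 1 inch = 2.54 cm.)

Finished = 125.5 + 2 = 127.5 cm.
127.5 cm × 1/2.54 = 50.20 inches.
23/4 = 5.75 sts per in; 50.20 × 5.75 = 288.63 sts.
Nearest multiple of 8 → 288.
57.5 cm = 22.64 inches; × 8 = 181.10 → 181 rows.

Cast on 288 stitches; work 181 rows.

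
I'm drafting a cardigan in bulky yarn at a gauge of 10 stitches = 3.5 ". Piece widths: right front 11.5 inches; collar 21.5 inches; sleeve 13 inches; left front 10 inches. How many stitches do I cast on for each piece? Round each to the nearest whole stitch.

Rate = 10/3.5 = 2.857 sts per in.
right front: 11.5 × 2.857 = 32.86 → 33.
collar: 21.5 × 2.857 = 61.43 → 61.
sleeve: 13 × 2.857 = 37.14 → 37.
left front: 10 × 2.857 = 28.57 → 29.

right front 33; collar 61; sleeve 37; left front 29.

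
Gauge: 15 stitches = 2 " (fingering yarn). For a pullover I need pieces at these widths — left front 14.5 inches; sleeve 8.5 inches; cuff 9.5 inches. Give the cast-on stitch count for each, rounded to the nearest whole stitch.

Rate = 15/2 = 7.5 sts per in.
left front: 14.5 × 7.5 = 108.75 → 109.
sleeve: 8.5 × 7.5 = 63.75 → 64.
cuff: 9.5 × 7.5 = 71.25 → 71.

left front 109; sleeve 64; cuff 71.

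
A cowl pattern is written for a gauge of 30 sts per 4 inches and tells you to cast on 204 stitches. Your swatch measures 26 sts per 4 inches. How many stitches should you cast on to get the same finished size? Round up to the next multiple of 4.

180 stitches.

Scale factor = 26 / 30 = 0.867.
204 × 26 / 30 = 176.80 sts.
→ 180 sts.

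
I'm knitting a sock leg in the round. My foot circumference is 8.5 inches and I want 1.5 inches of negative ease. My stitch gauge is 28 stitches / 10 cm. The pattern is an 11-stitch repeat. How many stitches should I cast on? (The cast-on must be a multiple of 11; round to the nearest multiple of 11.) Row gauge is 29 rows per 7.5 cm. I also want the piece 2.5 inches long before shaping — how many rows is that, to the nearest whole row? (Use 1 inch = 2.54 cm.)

Cast on 55 stitches; work 25 rows.

Finished = 8.5 − 1.5 = 7 inches.
7 inches × 2.54 = 17.78 cm.
28/10 = 2.8 sts per cm; 17.78 × 2.8 = 49.78 sts.
Nearest multiple of 11 → 55.
2.5 inches = 6.35 cm; × 3.867 = 24.55 → 25 rows.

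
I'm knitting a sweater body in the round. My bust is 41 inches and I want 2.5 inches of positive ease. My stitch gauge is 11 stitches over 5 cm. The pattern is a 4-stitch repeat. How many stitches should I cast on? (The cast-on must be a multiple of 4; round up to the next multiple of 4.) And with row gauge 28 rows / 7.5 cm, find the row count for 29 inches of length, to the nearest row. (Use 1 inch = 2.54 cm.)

Cast on 244 stitches; work 275 rows.

Finished = 41 + 2.5 = 43.5 inches.
43.5 inches × 2.54 = 110.49 cm.
11/5 = 2.2 sts per cm; 110.49 × 2.2 = 243.08 sts.
Next multiple of 4 → 244.
29 inches = 73.66 cm; × 3.733 = 275.00 → 275 rows.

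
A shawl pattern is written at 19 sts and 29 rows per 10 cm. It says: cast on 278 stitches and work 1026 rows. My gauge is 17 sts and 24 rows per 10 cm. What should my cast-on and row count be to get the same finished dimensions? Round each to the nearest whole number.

Cast on 249 stitches; work 849 rows.

Stitches: 278 × 17/19 = 248.74 → 249.
Rows: 1026 × 24/29 = 849.10 → 849.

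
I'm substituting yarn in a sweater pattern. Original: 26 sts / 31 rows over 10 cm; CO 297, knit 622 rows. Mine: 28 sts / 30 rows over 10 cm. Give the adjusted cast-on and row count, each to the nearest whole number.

Stitches: 297 × 28/26 = 319.85 → 320.
Rows: 622 × 30/31 = 601.94 → 602.

Cast on 320 stitches; work 602 rows.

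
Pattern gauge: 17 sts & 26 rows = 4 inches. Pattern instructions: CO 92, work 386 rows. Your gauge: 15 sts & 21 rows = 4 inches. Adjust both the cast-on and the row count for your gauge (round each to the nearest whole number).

Cast on 81 stitches; work 312 rows.

Stitches: 92 × 15/17 = 81.18 → 81.
Rows: 386 × 21/26 = 311.77 → 312.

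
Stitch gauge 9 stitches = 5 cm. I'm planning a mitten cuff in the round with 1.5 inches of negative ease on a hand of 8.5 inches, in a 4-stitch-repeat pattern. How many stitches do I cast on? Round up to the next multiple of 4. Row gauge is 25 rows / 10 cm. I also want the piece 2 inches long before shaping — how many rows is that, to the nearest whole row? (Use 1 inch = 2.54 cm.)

Cast on 36 stitches; work 13 rows.

Finished = 8.5 − 1.5 = 7 inches.
7 inches × 2.54 = 17.78 cm.
9/5 = 1.8 sts per cm; 17.78 × 1.8 = 32.00 sts.
Next multiple of 4 → 36.
2 inches = 5.08 cm; × 2.5 = 12.70 → 13 rows.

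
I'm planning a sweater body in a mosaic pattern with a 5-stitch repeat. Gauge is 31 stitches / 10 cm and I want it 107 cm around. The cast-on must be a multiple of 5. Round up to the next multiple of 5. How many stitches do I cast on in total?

31 / 10 = 3.1 sts per cm.
107 × 3.1 = 331.70 sts.
Next multiple of 5: 335.

Cast on 335 stitches.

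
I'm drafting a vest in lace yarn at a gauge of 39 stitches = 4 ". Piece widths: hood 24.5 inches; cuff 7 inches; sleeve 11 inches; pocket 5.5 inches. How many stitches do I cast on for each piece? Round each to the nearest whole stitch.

Rate = 39/4 = 9.75 sts per in.
hood: 24.5 × 9.75 = 238.88 → 239.
cuff: 7 × 9.75 = 68.25 → 68.
sleeve: 11 × 9.75 = 107.25 → 107.
pocket: 5.5 × 9.75 = 53.62 → 54.

hood 239; cuff 68; sleeve 107; pocket 54.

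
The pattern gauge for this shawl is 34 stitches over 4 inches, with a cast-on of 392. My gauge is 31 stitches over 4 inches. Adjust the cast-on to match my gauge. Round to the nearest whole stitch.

Scale factor = 31 / 34 = 0.912.
392 × 31 / 34 = 357.41 sts.
→ 357 sts.

Cast on 357 stitches.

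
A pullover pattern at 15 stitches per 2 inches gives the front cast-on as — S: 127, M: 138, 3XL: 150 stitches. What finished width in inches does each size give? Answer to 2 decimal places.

S 16.93 inches; M 18.40 inches; 3XL 20.00 inches.

15/2 = 7.5 sts per in.
S: 127 / 7.5 = 16.933 → 16.93 in.
M: 138 / 7.5 = 18.400 → 18.40 in.
3XL: 150 / 7.5 = 20.000 → 20.00 in.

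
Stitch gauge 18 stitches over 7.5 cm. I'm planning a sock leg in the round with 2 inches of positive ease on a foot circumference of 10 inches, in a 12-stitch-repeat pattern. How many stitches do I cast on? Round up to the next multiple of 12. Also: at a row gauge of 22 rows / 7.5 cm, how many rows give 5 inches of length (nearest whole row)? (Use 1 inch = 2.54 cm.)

Finished = 10 + 2 = 12 inches.
12 inches × 2.54 = 30.48 cm.
18/7.5 = 2.4 sts per cm; 30.48 × 2.4 = 73.15 sts.
Next multiple of 12 → 84.
5 inches = 12.70 cm; × 2.933 = 37.25 → 37 rows.

Cast on 84 stitches; work 37 rows.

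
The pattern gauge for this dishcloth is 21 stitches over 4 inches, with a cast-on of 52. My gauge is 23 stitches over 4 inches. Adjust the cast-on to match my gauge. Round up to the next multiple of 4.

60 stitches.

Scale factor = 23 / 21 = 1.095.
52 × 23 / 21 = 56.95 sts.
→ 60 sts.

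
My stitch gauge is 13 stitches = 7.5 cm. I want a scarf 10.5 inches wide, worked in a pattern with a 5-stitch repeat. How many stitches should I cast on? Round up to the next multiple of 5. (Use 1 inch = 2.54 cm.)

Cast on 50 stitches.

10.5 in = 10.5 × 2.54 = 26.67 cm.
13 / 7.5 = 1.733 sts/cm.
26.67 × 1.733 = 46.23 sts.
→ 50.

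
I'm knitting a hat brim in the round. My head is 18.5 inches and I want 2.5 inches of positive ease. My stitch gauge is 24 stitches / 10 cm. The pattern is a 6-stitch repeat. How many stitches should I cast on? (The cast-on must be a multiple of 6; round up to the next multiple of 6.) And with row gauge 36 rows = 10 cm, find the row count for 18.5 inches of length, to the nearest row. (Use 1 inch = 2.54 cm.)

Cast on 132 stitches; work 169 rows.

Finished = 18.5 + 2.5 = 21 inches.
21 inches × 2.54 = 53.34 cm.
24/10 = 2.4 sts per cm; 53.34 × 2.4 = 128.02 sts.
Next multiple of 6 → 132.
18.5 inches = 46.99 cm; × 3.6 = 169.16 → 169 rows.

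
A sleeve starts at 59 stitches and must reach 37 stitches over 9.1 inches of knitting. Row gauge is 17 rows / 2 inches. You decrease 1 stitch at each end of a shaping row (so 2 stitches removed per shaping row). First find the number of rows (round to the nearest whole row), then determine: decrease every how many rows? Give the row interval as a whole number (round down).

Decrease every 7th row.

Rows = 9.1 × 8.5 = 77.3 → 77 rows.
Stitches to remove: 22 → 11 shaping rows (at 2 st each).
77 / 11 = 7.00 → every 7 rows.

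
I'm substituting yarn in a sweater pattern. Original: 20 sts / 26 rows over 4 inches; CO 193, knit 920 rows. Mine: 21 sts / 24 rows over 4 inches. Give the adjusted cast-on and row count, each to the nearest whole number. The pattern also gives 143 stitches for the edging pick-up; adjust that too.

Cast on 203 stitches; work 849 rows; edging pick-up 150 stitches.

Stitches: 193 × 21/20 = 202.65 → 203.
Rows: 920 × 24/26 = 849.23 → 849.
edging pick-up: 143 × 21/20 = 150.15 → 150.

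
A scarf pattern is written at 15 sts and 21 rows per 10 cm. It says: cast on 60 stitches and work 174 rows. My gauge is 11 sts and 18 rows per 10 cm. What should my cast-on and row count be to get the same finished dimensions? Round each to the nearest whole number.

Cast on 44 stitches; work 149 rows.

Stitches: 60 × 11/15 = 44.00 → 44.
Rows: 174 × 18/21 = 149.14 → 149.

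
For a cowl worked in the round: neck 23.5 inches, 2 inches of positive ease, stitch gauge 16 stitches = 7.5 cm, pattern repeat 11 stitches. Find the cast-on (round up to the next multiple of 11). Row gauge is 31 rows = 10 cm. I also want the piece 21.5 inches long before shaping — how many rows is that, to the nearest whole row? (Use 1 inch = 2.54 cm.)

Cast on 143 stitches; work 169 rows.

Finished = 23.5 + 2 = 25.5 inches.
25.5 inches × 2.54 = 64.77 cm.
16/7.5 = 2.133 sts per cm; 64.77 × 2.133 = 138.18 sts.
Next multiple of 11 → 143.
21.5 inches = 54.61 cm; × 3.1 = 169.29 → 169 rows.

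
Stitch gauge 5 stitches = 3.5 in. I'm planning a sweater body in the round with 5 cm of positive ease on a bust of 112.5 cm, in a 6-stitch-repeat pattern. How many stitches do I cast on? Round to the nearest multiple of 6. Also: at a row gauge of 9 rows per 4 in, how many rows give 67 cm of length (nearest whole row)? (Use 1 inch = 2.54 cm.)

Cast on 66 stitches; work 59 rows.

Finished = 112.5 + 5 = 117.5 cm.
117.5 cm × 1/2.54 = 46.26 inches.
5/3.5 = 1.429 sts per in; 46.26 × 1.429 = 66.09 sts.
Nearest multiple of 6 → 66.
67 cm = 26.38 inches; × 2.25 = 59.35 → 59 rows.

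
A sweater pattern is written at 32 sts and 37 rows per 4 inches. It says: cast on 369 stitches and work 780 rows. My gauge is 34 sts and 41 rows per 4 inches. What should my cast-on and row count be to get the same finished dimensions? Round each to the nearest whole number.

Cast on 392 stitches; work 864 rows.

Stitches: 369 × 34/32 = 392.06 → 392.
Rows: 780 × 41/37 = 864.32 → 864.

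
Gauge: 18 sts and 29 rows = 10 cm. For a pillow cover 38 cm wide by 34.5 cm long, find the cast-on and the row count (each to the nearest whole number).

Stitch gauge = 18/10 = 1.8 sts/cm; 38 × 1.8 = 68.40 → 68 sts.
Row gauge = 29/10 = 2.9 rows/cm; 34.5 × 2.9 = 100.05 → 100 rows.

Cast on 68 stitches and work 100 rows.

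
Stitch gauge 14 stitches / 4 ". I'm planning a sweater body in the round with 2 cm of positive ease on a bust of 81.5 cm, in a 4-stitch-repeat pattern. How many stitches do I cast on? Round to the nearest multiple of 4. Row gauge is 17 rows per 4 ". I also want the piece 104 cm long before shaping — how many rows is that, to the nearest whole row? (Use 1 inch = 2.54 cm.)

Cast on 116 stitches; work 174 rows.

Finished = 81.5 + 2 = 83.5 cm.
83.5 cm × 1/2.54 = 32.87 inches.
14/4 = 3.5 sts per in; 32.87 × 3.5 = 115.06 sts.
Nearest multiple of 4 → 116.
104 cm = 40.94 inches; × 4.25 = 174.02 → 174 rows.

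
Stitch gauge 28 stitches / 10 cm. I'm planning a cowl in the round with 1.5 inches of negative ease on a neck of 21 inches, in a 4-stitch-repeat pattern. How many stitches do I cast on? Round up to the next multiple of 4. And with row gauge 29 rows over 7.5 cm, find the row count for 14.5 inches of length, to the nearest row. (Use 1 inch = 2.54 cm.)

Finished = 21 − 1.5 = 19.5 inches.
19.5 inches × 2.54 = 49.53 cm.
28/10 = 2.8 sts per cm; 49.53 × 2.8 = 138.68 sts.
Next multiple of 4 → 140.
14.5 inches = 36.83 cm; × 3.867 = 142.41 → 142 rows.

Cast on 140 stitches; work 142 rows.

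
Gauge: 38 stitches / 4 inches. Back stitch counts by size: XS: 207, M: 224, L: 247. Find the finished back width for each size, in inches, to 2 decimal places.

XS 21.79 inches; M 23.58 inches; L 26.00 inches.

38/4 = 9.5 sts per in.
XS: 207 / 9.5 = 21.789 → 21.79 in.
M: 224 / 9.5 = 23.579 → 23.58 in.
L: 247 / 9.5 = 26.000 → 26.00 in.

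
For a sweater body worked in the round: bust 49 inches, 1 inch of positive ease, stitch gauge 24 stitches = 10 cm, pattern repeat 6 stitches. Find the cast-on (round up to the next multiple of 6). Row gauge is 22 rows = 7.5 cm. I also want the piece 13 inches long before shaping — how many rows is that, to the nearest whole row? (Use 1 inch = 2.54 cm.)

Finished = 49 + 1 = 50 inches.
50 inches × 2.54 = 127.00 cm.
24/10 = 2.4 sts per cm; 127.00 × 2.4 = 304.80 sts.
Next multiple of 6 → 306.
13 inches = 33.02 cm; × 2.933 = 96.86 → 97 rows.

Cast on 306 stitches; work 97 rows.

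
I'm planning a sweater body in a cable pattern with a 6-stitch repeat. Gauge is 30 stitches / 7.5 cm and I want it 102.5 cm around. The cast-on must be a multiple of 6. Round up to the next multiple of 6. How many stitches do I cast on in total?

30 / 7.5 = 4 sts per cm.
102.5 × 4 = 410.00 sts.
Next multiple of 6: 414.

414 stitches.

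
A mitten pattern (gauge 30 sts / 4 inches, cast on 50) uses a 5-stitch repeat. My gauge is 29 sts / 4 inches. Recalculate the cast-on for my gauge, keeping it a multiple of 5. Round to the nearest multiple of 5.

50 × 29 / 30 = 48.33.
Nearest multiple of 5: 50.

CO 50 sts.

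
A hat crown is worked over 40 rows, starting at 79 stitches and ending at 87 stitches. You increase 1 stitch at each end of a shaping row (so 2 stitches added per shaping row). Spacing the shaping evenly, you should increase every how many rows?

Increase every 10th row.

Stitches to add: |87 − 79| = 8.
Shaping rows needed: 8 / 2 = 4.
40 rows / 4 = every 10 rows.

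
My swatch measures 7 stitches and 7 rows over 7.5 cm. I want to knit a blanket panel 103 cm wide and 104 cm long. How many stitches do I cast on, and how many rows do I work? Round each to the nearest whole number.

Cast on 96 stitches and work 97 rows.

Stitch gauge = 7/7.5 = 0.933 sts/cm; 103 × 0.933 = 96.13 → 96 sts.
Row gauge = 7/7.5 = 0.933 rows/cm; 104 × 0.933 = 97.07 → 97 rows.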